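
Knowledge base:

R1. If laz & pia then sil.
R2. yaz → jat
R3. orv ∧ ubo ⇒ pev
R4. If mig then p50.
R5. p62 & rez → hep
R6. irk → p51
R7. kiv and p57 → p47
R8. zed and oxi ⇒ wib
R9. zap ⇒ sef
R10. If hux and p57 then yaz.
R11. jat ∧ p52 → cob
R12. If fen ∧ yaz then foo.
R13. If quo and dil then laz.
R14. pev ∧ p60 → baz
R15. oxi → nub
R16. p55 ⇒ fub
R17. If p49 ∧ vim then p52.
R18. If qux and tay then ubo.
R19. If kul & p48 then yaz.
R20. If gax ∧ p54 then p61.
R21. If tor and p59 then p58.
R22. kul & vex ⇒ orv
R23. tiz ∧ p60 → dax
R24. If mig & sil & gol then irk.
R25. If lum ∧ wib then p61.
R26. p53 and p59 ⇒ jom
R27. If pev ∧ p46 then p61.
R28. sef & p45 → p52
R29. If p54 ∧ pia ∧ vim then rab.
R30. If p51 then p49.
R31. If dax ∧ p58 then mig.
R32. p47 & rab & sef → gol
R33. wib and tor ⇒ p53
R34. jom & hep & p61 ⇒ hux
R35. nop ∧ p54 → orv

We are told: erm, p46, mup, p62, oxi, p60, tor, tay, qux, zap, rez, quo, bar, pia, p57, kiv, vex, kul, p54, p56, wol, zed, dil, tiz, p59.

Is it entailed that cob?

No

Forward chaining from the given facts derives: hep, p47, wib, sef, laz, nub, ubo, p58, orv, dax, mig, p53, sil, pev, p50, baz, jom, p61, hux, yaz, jat.
The only rule concluding cob is R11, which needs p52; that is never established.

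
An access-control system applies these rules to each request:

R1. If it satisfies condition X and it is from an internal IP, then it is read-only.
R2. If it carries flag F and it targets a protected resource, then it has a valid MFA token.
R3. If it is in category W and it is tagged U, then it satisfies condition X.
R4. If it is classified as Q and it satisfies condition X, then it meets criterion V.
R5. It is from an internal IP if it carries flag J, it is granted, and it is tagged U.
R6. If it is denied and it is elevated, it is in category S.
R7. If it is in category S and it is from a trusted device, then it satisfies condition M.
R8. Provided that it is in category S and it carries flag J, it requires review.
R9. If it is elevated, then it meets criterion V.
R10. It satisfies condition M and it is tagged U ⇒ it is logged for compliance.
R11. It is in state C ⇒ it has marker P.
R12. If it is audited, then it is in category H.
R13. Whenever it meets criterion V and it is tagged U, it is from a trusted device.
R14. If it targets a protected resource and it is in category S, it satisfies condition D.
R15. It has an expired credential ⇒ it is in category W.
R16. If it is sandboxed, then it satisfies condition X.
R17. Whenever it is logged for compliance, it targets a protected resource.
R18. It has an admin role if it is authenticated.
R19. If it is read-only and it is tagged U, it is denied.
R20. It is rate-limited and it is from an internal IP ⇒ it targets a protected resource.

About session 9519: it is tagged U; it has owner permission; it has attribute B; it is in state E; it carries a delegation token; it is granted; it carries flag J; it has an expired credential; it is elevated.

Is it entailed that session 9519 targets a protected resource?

Yes

By R5 (it carries flag J, it is granted, it is tagged U): it is from an internal IP.
By R9 (it is elevated): it meets criterion V.
By R13 (it meets criterion V, it is tagged U): it is from a trusted device.
By R15 (it has an expired credential): it is in category W.
By R3 (it is in category W, it is tagged U): it satisfies condition X.
By R1 (it satisfies condition X, it is from an internal IP): it is read-only.
By R19 (it is read-only, it is tagged U): it is denied.
By R6 (it is denied, it is elevated): it is in category S.
By R7 (it is in category S, it is from a trusted device): it satisfies condition M.
By R10 (it satisfies condition M, it is tagged U): it is logged for compliance.
By R17 (it is logged for compliance): it targets a protected resource.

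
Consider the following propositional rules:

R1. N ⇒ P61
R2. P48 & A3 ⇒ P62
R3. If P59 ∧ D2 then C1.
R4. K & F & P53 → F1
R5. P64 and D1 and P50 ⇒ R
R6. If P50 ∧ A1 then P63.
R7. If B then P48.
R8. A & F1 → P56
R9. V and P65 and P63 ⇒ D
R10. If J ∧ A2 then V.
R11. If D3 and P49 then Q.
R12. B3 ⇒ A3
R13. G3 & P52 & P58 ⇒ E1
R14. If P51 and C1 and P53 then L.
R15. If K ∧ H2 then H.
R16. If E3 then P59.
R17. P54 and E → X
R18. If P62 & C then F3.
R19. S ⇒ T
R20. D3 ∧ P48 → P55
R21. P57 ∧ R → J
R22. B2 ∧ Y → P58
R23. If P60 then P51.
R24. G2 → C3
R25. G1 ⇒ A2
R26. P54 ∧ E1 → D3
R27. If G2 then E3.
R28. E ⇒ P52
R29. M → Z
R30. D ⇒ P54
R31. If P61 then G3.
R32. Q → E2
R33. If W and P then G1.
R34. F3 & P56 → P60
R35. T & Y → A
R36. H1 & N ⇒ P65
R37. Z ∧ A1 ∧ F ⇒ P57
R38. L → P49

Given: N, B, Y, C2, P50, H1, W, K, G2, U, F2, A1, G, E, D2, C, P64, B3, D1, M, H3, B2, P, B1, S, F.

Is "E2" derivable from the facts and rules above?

Forward chaining from the given facts derives: P61, R, P63, P48, A3, T, P58, C3, E3, P52, Z, G3, G1, A, P65, P57, P62, E1, P59, F3, J, A2, C1, V, D, P54, X, D3, P55.
The only rule concluding E2 is R32, which needs Q; that is never established.

No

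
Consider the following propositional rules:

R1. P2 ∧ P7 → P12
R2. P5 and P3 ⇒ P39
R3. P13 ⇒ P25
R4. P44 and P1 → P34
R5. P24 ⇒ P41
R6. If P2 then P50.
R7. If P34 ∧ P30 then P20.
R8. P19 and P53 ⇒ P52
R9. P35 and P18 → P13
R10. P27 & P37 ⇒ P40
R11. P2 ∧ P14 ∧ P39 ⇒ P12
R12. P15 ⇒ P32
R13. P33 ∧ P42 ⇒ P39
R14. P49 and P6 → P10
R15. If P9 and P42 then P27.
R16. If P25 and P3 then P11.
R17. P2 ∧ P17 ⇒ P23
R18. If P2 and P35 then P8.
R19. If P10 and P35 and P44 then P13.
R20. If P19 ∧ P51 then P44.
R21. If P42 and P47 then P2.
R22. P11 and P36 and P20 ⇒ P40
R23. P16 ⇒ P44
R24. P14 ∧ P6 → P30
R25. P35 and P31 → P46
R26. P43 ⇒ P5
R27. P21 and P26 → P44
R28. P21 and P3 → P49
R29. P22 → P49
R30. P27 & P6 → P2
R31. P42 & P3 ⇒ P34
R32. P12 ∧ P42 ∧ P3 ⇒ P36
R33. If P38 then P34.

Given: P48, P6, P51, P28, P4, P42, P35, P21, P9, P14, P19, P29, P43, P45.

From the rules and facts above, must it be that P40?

No

Forward chaining from the given facts derives: P27, P44, P30, P5, P2, P50, P8.
Rules concluding P40: R10 needs P37; R22 needs P11 — none of these are established.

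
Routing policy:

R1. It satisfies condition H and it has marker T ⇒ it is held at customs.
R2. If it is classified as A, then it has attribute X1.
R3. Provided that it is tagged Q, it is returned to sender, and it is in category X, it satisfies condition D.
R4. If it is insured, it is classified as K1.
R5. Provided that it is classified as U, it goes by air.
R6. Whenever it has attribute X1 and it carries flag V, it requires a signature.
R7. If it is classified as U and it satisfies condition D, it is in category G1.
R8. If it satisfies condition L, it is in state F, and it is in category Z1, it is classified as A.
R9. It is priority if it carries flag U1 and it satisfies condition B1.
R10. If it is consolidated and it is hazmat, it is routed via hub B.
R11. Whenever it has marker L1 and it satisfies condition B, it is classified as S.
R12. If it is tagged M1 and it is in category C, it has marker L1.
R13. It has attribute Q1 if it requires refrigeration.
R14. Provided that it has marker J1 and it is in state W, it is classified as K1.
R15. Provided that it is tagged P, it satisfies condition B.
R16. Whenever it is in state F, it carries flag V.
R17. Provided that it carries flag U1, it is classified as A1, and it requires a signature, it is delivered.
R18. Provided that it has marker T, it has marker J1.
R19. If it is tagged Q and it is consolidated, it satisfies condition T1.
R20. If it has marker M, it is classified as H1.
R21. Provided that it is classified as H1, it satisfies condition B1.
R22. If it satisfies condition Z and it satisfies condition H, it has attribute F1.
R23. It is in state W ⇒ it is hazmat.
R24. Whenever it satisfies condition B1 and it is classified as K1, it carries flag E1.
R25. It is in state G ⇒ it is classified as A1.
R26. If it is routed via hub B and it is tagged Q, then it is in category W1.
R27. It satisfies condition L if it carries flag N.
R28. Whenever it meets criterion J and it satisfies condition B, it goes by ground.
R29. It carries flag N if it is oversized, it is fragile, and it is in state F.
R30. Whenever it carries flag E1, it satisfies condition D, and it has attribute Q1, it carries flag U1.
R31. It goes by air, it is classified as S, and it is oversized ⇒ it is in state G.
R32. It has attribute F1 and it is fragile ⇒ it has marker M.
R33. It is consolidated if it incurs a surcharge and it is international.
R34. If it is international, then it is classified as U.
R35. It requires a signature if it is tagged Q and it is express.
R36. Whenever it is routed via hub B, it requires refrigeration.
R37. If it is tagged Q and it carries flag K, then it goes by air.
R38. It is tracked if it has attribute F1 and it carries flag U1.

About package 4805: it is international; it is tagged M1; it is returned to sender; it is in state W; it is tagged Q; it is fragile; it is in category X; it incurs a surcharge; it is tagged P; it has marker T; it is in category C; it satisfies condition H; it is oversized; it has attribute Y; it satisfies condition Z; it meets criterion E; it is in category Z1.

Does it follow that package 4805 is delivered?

No

Forward chaining from the given facts derives: is held at customs, satisfies condition D, has marker L1, satisfies condition B, has marker J1, has attribute F1, is hazmat, has marker M, is consolidated, is classified as U, goes by air, is in category G1, is routed via hub B, is classified as S, is classified as K1, satisfies condition T1, is classified as H1, satisfies condition B1, carries flag E1, is in category W1, is in state G, requires refrigeration, has attribute Q1, is classified as A1, carries flag U1, is tracked, is priority.
The only rule concluding "it is delivered" is R17, which needs "it requires a signature"; that is never established.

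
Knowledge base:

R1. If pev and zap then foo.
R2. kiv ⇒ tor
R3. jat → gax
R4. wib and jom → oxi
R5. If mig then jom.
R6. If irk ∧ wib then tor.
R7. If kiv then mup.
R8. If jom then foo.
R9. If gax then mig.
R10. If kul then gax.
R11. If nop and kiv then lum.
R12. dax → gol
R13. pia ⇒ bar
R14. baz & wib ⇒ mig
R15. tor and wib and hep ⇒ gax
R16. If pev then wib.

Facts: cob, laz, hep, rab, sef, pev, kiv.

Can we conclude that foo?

Yes

tor  (by R2: kiv)
wib  (by R16: pev)
gax  (by R15: tor, wib, hep)
mig  (by R9: gax)
jom  (by R5: mig)
foo  (by R8: jom)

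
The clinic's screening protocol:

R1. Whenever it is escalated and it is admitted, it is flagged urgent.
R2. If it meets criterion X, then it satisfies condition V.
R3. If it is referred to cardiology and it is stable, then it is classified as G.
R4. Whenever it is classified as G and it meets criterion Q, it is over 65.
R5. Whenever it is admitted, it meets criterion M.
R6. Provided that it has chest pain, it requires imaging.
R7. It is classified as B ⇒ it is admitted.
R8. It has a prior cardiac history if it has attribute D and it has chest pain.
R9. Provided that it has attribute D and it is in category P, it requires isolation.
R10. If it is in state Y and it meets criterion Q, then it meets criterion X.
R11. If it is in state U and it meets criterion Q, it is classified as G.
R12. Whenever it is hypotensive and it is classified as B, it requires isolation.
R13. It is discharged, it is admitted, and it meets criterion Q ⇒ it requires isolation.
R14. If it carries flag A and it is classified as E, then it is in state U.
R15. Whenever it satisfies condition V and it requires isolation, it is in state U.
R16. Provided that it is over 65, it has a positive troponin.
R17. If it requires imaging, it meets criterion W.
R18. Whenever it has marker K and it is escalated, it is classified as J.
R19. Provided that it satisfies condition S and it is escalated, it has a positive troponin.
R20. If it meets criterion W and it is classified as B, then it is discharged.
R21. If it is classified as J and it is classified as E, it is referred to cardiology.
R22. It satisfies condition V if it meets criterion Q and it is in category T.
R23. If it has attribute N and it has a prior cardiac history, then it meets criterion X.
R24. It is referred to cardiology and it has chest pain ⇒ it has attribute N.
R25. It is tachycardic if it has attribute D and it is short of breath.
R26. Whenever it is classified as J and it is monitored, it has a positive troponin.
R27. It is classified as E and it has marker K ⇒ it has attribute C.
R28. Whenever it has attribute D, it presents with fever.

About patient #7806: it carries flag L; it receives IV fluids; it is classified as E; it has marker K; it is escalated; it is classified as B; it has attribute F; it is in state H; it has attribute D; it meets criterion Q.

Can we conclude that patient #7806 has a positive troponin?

No

Forward chaining from the given facts derives: is admitted, is classified as J, is referred to cardiology, has attribute C, presents with fever, is flagged urgent, meets criterion M.
Rules concluding "it has a positive troponin": R16 needs "it is over 65"; R19 needs "it satisfies condition S"; R26 needs "it is monitored" — none of these are established.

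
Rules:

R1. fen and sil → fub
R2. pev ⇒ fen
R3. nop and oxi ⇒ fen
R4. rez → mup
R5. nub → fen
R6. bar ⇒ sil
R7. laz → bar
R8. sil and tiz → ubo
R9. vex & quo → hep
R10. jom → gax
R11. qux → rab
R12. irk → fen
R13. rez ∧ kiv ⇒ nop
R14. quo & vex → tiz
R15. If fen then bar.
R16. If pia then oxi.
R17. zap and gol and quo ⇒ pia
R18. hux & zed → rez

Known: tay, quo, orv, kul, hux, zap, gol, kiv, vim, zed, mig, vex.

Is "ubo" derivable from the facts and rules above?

tiz  (by R14: quo, vex)
pia  (by R17: zap, gol, quo)
rez  (by R18: hux, zed)
nop  (by R13: rez, kiv)
oxi  (by R16: pia)
fen  (by R3: nop, oxi)
bar  (by R15: fen)
sil  (by R6: bar)
ubo  (by R8: sil, tiz)

Yes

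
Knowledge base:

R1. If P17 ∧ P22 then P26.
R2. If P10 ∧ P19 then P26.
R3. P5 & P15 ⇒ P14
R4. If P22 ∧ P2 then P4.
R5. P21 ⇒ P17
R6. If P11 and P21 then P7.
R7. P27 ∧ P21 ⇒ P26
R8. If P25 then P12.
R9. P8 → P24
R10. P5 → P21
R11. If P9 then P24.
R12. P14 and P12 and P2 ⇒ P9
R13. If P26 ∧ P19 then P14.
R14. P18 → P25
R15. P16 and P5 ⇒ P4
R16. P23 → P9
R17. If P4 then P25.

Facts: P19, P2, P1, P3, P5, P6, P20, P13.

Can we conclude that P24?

No

Forward chaining from the given facts derives: P21, P17.
Rules concluding P24: R9 needs P8; R11 needs P9 — none of these are established.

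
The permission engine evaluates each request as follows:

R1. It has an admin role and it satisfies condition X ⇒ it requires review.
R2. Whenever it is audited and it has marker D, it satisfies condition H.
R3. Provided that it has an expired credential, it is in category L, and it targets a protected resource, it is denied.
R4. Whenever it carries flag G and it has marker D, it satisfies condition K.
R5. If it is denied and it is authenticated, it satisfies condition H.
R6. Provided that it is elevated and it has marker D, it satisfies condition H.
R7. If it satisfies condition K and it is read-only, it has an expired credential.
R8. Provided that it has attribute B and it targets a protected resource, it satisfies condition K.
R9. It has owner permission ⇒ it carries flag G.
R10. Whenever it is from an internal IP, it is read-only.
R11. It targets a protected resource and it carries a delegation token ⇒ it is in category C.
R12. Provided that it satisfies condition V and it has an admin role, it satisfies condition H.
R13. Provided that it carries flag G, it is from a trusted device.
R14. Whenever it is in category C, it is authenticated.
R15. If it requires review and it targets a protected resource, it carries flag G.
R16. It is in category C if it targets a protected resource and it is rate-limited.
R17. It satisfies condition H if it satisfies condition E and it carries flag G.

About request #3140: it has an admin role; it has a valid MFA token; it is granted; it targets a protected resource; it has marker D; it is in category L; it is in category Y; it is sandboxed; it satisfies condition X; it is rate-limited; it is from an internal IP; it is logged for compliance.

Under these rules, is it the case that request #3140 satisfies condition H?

Yes

By R1 (it has an admin role, it satisfies condition X): it requires review.
By R10 (it is from an internal IP): it is read-only.
By R15 (it requires review, it targets a protected resource): it carries flag G.
By R16 (it targets a protected resource, it is rate-limited): it is in category C.
By R4 (it carries flag G, it has marker D): it satisfies condition K.
By R7 (it satisfies condition K, it is read-only): it has an expired credential.
By R14 (it is in category C): it is authenticated.
By R3 (it has an expired credential, it is in category L, it targets a protected resource): it is denied.
By R5 (it is denied, it is authenticated): it satisfies condition H.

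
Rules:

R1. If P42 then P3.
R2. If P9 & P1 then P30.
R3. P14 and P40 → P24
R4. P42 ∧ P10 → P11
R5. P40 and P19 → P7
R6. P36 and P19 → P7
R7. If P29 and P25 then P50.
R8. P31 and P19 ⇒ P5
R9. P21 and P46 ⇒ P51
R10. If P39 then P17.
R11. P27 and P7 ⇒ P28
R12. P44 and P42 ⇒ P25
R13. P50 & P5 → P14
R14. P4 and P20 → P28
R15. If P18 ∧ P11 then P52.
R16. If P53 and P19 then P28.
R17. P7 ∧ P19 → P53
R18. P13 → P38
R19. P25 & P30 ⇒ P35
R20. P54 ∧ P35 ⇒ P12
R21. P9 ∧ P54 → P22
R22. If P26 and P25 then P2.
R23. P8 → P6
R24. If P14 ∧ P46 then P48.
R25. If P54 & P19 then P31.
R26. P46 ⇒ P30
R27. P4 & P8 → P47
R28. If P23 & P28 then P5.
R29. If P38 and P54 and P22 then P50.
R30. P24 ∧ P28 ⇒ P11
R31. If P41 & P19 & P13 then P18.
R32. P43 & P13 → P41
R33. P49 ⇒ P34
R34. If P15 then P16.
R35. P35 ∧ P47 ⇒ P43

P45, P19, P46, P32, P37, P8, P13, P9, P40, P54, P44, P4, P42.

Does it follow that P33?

Forward chaining from the given facts derives: P3, P7, P25, P53, P38, P22, P6, P31, P30, P47, P50, P5, P14, P28, P35, P12, P48, P43, P24, P11, P41, P18, P52.
No rule has P33 as its conclusion, and it is not among the given facts.

No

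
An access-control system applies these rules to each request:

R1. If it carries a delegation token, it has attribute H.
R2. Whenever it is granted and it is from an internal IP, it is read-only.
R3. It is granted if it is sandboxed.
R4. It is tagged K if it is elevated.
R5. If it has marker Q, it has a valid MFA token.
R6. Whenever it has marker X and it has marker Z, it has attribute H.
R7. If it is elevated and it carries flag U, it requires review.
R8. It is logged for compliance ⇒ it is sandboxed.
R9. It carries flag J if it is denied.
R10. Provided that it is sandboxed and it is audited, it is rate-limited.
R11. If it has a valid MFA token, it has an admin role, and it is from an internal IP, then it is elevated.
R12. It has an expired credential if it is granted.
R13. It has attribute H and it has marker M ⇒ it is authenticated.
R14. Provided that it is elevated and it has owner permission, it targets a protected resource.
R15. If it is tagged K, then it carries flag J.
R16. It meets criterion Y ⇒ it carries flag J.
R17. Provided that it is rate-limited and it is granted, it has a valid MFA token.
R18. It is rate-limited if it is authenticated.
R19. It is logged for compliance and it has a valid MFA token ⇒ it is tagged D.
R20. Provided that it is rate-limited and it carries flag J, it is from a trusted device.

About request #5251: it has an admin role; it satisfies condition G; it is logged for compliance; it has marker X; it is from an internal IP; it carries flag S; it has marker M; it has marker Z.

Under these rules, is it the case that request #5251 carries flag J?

Yes

By R6 (it has marker X, it has marker Z): it has attribute H.
By R8 (it is logged for compliance): it is sandboxed.
By R13 (it has attribute H, it has marker M): it is authenticated.
By R18 (it is authenticated): it is rate-limited.
By R3 (it is sandboxed): it is granted.
By R17 (it is rate-limited, it is granted): it has a valid MFA token.
By R11 (it has a valid MFA token, it has an admin role, it is from an internal IP): it is elevated.
By R4 (it is elevated): it is tagged K.
By R15 (it is tagged K): it carries flag J.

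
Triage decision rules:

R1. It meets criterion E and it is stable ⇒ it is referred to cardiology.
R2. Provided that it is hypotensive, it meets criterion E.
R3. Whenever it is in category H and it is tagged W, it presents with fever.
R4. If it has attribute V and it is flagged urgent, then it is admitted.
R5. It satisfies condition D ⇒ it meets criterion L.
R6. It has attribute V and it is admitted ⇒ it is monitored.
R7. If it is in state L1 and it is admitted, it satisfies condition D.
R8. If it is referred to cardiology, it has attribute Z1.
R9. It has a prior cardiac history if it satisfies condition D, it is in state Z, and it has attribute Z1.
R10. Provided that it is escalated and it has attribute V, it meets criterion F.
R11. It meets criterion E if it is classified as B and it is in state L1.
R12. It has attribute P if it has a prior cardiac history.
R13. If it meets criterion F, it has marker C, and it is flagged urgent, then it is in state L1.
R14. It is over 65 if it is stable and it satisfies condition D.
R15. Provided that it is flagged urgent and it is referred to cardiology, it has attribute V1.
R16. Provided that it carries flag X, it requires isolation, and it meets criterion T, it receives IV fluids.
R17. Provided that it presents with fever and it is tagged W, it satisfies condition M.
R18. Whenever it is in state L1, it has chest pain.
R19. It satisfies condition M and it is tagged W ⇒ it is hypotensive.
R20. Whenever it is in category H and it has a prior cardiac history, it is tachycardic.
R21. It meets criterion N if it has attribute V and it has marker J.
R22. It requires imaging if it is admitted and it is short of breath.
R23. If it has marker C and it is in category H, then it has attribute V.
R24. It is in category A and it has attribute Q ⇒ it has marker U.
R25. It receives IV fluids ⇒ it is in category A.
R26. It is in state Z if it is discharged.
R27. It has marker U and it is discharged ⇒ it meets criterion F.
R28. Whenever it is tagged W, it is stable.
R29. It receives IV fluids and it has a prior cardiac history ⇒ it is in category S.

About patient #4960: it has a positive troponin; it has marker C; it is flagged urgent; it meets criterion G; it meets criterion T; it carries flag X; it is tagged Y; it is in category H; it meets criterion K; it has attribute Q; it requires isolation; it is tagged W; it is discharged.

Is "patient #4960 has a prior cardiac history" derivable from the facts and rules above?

By R3 (it is in category H, it is tagged W): it presents with fever.
By R16 (it carries flag X, it requires isolation, it meets criterion T): it receives IV fluids.
By R17 (it presents with fever, it is tagged W): it satisfies condition M.
By R19 (it satisfies condition M, it is tagged W): it is hypotensive.
By R23 (it has marker C, it is in category H): it has attribute V.
By R25 (it receives IV fluids): it is in category A.
By R26 (it is discharged): it is in state Z.
By R28 (it is tagged W): it is stable.
By R2 (it is hypotensive): it meets criterion E.
By R4 (it has attribute V, it is flagged urgent): it is admitted.
By R24 (it is in category A, it has attribute Q): it has marker U.
By R27 (it has marker U, it is discharged): it meets criterion F.
By R1 (it meets criterion E, it is stable): it is referred to cardiology.
By R8 (it is referred to cardiology): it has attribute Z1.
By R13 (it meets criterion F, it has marker C, it is flagged urgent): it is in state L1.
By R7 (it is in state L1, it is admitted): it satisfies condition D.
By R9 (it satisfies condition D, it is in state Z, it has attribute Z1): it has a prior cardiac history.

Yes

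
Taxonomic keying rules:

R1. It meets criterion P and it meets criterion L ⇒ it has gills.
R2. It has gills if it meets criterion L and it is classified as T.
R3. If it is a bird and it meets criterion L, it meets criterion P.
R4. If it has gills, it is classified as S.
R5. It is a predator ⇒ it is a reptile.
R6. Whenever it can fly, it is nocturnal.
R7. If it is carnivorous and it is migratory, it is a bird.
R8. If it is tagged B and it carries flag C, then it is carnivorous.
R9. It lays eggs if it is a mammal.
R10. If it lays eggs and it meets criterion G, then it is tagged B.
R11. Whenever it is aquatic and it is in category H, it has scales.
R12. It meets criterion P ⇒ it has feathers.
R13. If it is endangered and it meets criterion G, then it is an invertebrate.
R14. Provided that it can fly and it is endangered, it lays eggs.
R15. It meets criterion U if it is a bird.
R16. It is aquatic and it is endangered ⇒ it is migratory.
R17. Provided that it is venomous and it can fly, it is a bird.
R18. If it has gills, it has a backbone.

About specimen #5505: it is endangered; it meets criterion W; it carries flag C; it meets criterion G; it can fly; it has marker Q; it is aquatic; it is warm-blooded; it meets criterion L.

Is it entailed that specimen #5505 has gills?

By R14 (it can fly, it is endangered): it lays eggs.
By R16 (it is aquatic, it is endangered): it is migratory.
By R10 (it lays eggs, it meets criterion G): it is tagged B.
By R8 (it is tagged B, it carries flag C): it is carnivorous.
By R7 (it is carnivorous, it is migratory): it is a bird.
By R3 (it is a bird, it meets criterion L): it meets criterion P.
By R1 (it meets criterion P, it meets criterion L): it has gills.

Yes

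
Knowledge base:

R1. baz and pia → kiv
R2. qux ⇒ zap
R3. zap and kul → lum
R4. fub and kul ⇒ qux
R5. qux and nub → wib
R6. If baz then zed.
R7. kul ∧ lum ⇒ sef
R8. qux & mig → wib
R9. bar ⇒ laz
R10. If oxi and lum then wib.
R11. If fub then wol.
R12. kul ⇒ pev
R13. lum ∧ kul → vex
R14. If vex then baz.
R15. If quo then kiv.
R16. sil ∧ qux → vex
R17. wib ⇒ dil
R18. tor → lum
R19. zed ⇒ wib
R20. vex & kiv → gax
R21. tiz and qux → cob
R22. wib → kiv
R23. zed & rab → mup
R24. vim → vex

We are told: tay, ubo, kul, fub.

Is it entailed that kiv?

Yes

qux  (by R4: fub, kul)
zap  (by R2: qux)
lum  (by R3: zap, kul)
vex  (by R13: lum, kul)
baz  (by R14: vex)
zed  (by R6: baz)
wib  (by R19: zed)
kiv  (by R22: wib)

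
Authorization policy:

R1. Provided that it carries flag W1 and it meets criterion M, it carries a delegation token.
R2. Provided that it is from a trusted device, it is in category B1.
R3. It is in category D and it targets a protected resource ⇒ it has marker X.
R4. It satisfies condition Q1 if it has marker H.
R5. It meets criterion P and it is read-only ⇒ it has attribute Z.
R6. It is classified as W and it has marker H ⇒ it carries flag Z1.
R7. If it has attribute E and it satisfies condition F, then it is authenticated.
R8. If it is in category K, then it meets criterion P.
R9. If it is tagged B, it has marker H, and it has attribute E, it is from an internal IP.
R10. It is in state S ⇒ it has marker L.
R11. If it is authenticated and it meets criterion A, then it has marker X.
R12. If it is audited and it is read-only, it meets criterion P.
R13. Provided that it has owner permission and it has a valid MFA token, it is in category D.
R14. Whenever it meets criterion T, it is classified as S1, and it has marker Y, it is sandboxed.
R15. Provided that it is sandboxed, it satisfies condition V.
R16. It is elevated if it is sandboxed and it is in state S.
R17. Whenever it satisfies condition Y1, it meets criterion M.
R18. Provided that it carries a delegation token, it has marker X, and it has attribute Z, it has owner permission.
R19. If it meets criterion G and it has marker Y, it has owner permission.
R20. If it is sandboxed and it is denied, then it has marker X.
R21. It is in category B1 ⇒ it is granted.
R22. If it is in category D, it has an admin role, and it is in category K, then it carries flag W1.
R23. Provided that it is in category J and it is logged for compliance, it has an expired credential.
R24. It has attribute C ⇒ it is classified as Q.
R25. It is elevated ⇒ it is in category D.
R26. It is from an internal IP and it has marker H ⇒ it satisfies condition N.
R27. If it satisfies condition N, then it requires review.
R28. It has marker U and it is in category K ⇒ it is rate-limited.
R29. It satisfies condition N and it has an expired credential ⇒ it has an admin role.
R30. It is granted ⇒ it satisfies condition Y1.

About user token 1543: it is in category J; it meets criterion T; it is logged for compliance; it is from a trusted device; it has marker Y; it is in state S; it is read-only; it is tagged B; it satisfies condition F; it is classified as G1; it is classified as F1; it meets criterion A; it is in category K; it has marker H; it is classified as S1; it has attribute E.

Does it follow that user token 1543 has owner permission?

Yes

By R2 (it is from a trusted device): it is in category B1.
By R7 (it has attribute E, it satisfies condition F): it is authenticated.
By R8 (it is in category K): it meets criterion P.
By R9 (it is tagged B, it has marker H, it has attribute E): it is from an internal IP.
By R11 (it is authenticated, it meets criterion A): it has marker X.
By R14 (it meets criterion T, it is classified as S1, it has marker Y): it is sandboxed.
By R16 (it is sandboxed, it is in state S): it is elevated.
By R21 (it is in category B1): it is granted.
By R23 (it is in category J, it is logged for compliance): it has an expired credential.
By R25 (it is elevated): it is in category D.
By R26 (it is from an internal IP, it has marker H): it satisfies condition N.
By R29 (it satisfies condition N, it has an expired credential): it has an admin role.
By R30 (it is granted): it satisfies condition Y1.
By R5 (it meets criterion P, it is read-only): it has attribute Z.
By R17 (it satisfies condition Y1): it meets criterion M.
By R22 (it is in category D, it has an admin role, it is in category K): it carries flag W1.
By R1 (it carries flag W1, it meets criterion M): it carries a delegation token.
By R18 (it carries a delegation token, it has marker X, it has attribute Z): it has owner permission.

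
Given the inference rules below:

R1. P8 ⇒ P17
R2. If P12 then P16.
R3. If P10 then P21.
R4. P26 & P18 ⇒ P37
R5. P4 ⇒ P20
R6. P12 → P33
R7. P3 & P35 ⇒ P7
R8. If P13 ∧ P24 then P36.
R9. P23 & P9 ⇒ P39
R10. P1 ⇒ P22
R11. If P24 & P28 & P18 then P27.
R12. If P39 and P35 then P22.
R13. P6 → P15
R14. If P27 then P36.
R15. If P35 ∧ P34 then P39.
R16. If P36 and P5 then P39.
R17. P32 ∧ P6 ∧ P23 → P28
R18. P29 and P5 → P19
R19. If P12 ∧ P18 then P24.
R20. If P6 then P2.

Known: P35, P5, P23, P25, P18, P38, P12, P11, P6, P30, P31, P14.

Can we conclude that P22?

No

Forward chaining from the given facts derives: P16, P33, P15, P24, P2.
Rules concluding P22: R10 needs P1; R12 needs P39 — none of these are established.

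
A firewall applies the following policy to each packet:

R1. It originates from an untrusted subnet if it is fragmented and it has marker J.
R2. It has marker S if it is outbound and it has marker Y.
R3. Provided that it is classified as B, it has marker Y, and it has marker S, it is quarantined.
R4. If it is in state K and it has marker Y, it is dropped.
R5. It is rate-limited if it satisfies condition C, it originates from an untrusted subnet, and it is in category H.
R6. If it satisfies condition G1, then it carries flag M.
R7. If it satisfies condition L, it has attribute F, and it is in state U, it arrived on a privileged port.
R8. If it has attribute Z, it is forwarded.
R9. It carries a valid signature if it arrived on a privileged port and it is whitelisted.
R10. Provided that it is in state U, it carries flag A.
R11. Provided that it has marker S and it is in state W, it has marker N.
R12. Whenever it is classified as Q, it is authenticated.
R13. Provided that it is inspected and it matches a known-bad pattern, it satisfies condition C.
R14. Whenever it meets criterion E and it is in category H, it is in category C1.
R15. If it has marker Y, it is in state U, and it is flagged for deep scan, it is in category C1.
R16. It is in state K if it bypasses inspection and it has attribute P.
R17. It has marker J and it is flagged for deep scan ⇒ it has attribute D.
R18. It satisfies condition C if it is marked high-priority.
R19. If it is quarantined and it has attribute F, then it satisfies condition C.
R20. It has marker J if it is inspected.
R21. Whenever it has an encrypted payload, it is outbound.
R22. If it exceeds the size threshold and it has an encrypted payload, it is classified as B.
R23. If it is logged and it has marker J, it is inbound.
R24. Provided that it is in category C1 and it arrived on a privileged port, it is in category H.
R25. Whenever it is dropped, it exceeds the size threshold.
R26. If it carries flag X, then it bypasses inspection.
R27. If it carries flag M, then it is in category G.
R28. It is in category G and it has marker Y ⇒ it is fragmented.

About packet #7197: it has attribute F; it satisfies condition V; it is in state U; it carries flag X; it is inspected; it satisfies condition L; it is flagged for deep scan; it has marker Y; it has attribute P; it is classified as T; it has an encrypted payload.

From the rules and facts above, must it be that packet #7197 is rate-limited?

Forward chaining from the given facts derives: arrived on a privileged port, carries flag A, is in category C1, has marker J, is outbound, is in category H, bypasses inspection, has marker S, is in state K, has attribute D, is dropped, exceeds the size threshold, is classified as B, is quarantined, satisfies condition C.
The only rule concluding "it is rate-limited" is R5, which needs "it originates from an untrusted subnet"; that is never established.

No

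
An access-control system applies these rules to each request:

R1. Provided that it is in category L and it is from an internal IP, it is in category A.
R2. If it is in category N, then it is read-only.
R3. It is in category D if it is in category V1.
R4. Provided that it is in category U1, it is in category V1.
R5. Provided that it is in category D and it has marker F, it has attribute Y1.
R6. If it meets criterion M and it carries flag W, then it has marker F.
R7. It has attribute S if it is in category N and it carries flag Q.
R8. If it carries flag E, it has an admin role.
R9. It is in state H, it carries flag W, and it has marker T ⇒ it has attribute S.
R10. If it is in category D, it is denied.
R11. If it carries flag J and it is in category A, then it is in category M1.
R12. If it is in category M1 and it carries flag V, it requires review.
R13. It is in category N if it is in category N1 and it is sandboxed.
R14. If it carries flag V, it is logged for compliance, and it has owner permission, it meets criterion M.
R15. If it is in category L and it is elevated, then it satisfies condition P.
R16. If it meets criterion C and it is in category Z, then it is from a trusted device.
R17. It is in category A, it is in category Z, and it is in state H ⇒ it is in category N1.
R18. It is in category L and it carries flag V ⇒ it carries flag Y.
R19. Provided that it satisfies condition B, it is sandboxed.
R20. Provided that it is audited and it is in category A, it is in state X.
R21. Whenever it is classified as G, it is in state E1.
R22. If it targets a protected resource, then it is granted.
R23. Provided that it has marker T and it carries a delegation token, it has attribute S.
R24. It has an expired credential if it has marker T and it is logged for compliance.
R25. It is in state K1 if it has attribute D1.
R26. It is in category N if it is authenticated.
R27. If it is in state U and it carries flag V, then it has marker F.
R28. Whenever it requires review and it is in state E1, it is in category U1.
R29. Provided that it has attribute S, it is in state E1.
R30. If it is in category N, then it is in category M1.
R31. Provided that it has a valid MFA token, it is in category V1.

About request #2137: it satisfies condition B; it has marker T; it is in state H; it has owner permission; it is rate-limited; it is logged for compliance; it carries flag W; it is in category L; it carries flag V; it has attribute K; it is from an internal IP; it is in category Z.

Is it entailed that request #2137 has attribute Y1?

By R1 (it is in category L, it is from an internal IP): it is in category A.
By R9 (it is in state H, it carries flag W, it has marker T): it has attribute S.
By R14 (it carries flag V, it is logged for compliance, it has owner permission): it meets criterion M.
By R17 (it is in category A, it is in category Z, it is in state H): it is in category N1.
By R19 (it satisfies condition B): it is sandboxed.
By R29 (it has attribute S): it is in state E1.
By R6 (it meets criterion M, it carries flag W): it has marker F.
By R13 (it is in category N1, it is sandboxed): it is in category N.
By R30 (it is in category N): it is in category M1.
By R12 (it is in category M1, it carries flag V): it requires review.
By R28 (it requires review, it is in state E1): it is in category U1.
By R4 (it is in category U1): it is in category V1.
By R3 (it is in category V1): it is in category D.
By R5 (it is in category D, it has marker F): it has attribute Y1.

Yes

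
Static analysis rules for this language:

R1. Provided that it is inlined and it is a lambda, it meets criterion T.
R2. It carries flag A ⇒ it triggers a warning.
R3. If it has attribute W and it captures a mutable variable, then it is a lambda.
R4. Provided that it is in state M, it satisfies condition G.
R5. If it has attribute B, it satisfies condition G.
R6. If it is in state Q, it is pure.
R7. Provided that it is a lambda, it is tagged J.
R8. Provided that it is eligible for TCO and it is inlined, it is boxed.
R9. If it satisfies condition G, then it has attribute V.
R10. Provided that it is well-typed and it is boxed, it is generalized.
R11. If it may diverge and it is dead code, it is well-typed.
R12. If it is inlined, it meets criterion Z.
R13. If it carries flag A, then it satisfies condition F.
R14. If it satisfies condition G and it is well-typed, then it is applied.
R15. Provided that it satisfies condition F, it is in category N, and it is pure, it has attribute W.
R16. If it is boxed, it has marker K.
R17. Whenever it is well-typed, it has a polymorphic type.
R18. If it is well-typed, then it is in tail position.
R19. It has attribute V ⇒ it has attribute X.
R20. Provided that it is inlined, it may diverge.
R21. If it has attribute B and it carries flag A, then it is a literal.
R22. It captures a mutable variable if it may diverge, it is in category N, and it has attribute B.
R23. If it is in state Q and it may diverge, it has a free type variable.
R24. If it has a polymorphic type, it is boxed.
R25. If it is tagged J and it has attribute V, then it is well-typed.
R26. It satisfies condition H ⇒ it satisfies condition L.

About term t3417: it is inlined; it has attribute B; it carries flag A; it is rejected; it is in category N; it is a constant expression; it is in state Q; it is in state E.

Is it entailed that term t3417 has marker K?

By R5 (it has attribute B): it satisfies condition G.
By R6 (it is in state Q): it is pure.
By R9 (it satisfies condition G): it has attribute V.
By R13 (it carries flag A): it satisfies condition F.
By R15 (it satisfies condition F, it is in category N, it is pure): it has attribute W.
By R20 (it is inlined): it may diverge.
By R22 (it may diverge, it is in category N, it has attribute B): it captures a mutable variable.
By R3 (it has attribute W, it captures a mutable variable): it is a lambda.
By R7 (it is a lambda): it is tagged J.
By R25 (it is tagged J, it has attribute V): it is well-typed.
By R17 (it is well-typed): it has a polymorphic type.
By R24 (it has a polymorphic type): it is boxed.
By R16 (it is boxed): it has marker K.

Yes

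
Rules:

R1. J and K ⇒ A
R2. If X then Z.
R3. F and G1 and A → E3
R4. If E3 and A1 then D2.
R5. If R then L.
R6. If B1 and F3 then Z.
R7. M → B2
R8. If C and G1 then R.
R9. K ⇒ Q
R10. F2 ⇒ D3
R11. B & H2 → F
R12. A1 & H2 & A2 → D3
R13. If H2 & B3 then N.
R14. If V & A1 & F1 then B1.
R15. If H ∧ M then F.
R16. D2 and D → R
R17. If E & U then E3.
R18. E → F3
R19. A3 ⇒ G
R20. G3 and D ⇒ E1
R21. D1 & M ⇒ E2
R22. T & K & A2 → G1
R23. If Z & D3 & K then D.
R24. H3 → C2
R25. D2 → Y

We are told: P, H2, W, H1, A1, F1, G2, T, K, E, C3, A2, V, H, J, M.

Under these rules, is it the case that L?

Yes

A  (by R1: J, K)
D3  (by R12: A1, H2, A2)
B1  (by R14: V, A1, F1)
F  (by R15: H, M)
F3  (by R18: E)
G1  (by R22: T, K, A2)
E3  (by R3: F, G1, A)
D2  (by R4: E3, A1)
Z  (by R6: B1, F3)
D  (by R23: Z, D3, K)
R  (by R16: D2, D)
L  (by R5: R)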